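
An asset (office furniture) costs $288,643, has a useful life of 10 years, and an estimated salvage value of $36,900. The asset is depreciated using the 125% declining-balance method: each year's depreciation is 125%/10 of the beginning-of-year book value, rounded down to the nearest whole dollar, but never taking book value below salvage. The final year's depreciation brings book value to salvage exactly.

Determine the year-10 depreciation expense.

$49,886

Depreciable base = $288,643 − $36,900 = $251,743.
Year 1: ⌊$288,643 × 125%/10⌋ = $36,080. Book value $252,563.
Year 2: ⌊$252,563 × 125%/10⌋ = $31,570. Book value $220,993.
Year 3: ⌊$220,993 × 125%/10⌋ = $27,624. Book value $193,369.
Year 4: ⌊$193,369 × 125%/10⌋ = $24,171. Book value $169,198.
Year 5: ⌊$169,198 × 125%/10⌋ = $21,149. Book value $148,049.
Year 6: ⌊$148,049 × 125%/10⌋ = $18,506. Book value $129,543.
Year 7: ⌊$129,543 × 125%/10⌋ = $16,192. Book value $113,351.
Year 8: ⌊$113,351 × 125%/10⌋ = $14,168. Book value $99,183.
Year 9: ⌊$99,183 × 125%/10⌋ = $12,397. Book value $86,786.
Year 10 (final): $86,786 − $36,900 = $49,886. Book value $36,900.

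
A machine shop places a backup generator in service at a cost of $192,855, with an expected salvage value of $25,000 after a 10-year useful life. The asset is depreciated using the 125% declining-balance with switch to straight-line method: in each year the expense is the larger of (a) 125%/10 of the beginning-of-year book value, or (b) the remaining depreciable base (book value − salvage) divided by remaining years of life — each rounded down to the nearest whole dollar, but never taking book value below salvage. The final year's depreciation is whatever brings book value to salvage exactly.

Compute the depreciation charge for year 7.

$14,675

Depreciable base = $192,855 − $25,000 = $167,855.
Year 1: DB = ⌊$192,855 × 125%/10⌋ = $24,106; SL = ⌊$167,855/10⌋ = $16,785 → take DB $24,106. Book value $168,749.
Year 2: DB = ⌊$168,749 × 125%/10⌋ = $21,093; SL = ⌊$143,749/9⌋ = $15,972 → take DB $21,093. Book value $147,656.
Year 3: DB = ⌊$147,656 × 125%/10⌋ = $18,457; SL = ⌊$122,656/8⌋ = $15,332 → take DB $18,457. Book value $129,199.
Year 4: DB = ⌊$129,199 × 125%/10⌋ = $16,149; SL = ⌊$104,199/7⌋ = $14,885 → take DB $16,149. Book value $113,050.
Year 5: DB = ⌊$113,050 × 125%/10⌋ = $14,131; SL = ⌊$88,050/6⌋ = $14,675 → take SL $14,675. Book value $98,375.
Year 6: DB = ⌊$98,375 × 125%/10⌋ = $12,296; SL = ⌊$73,375/5⌋ = $14,675 → take SL $14,675. Book value $83,700.
Year 7: DB = ⌊$83,700 × 125%/10⌋ = $10,462; SL = ⌊$58,700/4⌋ = $14,675 → take SL $14,675. Book value $69,025.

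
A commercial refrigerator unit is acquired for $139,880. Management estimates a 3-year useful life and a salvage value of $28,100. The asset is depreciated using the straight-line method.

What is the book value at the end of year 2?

Depreciable base = $139,880 − $28,100 = $111,780.
Annual expense = $111,780 / 3 = $37,260.
End of year 1: book value $102,620.
End of year 2: book value $65,360.

$65,360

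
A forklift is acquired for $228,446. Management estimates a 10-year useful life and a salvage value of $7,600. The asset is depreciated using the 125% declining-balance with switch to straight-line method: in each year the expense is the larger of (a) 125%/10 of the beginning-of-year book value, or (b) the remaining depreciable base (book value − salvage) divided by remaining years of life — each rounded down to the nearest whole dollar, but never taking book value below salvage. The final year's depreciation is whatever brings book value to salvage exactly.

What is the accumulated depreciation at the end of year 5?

Depreciable base = $228,446 − $7,600 = $220,846.
Year 1: DB = ⌊$228,446 × 125%/10⌋ = $28,555; SL = ⌊$220,846/10⌋ = $22,084 → take DB $28,555. Book value $199,891.
Year 2: DB = ⌊$199,891 × 125%/10⌋ = $24,986; SL = ⌊$192,291/9⌋ = $21,365 → take DB $24,986. Book value $174,905.
Year 3: DB = ⌊$174,905 × 125%/10⌋ = $21,863; SL = ⌊$167,305/8⌋ = $20,913 → take DB $21,863. Book value $153,042.
Year 4: DB = ⌊$153,042 × 125%/10⌋ = $19,130; SL = ⌊$145,442/7⌋ = $20,777 → take SL $20,777. Book value $132,265.
Year 5: DB = ⌊$132,265 × 125%/10⌋ = $16,533; SL = ⌊$124,665/6⌋ = $20,777 → take SL $20,777. Book value $111,488.
Accumulated through year 5 = $228,446 − $111,488 = $116,958.

$116,958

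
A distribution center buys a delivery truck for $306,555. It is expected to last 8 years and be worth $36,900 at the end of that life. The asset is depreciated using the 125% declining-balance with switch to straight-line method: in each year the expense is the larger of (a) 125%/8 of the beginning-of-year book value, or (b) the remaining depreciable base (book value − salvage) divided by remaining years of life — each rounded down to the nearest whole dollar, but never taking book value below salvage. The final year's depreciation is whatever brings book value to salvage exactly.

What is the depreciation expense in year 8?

$29,449

Depreciable base = $306,555 − $36,900 = $269,655.
Year 1: DB = ⌊$306,555 × 125%/8⌋ = $47,899; SL = ⌊$269,655/8⌋ = $33,706 → take DB $47,899. Book value $258,656.
Year 2: DB = ⌊$258,656 × 125%/8⌋ = $40,415; SL = ⌊$221,756/7⌋ = $31,679 → take DB $40,415. Book value $218,241.
Year 3: DB = ⌊$218,241 × 125%/8⌋ = $34,100; SL = ⌊$181,341/6⌋ = $30,223 → take DB $34,100. Book value $184,141.
Year 4: DB = ⌊$184,141 × 125%/8⌋ = $28,772; SL = ⌊$147,241/5⌋ = $29,448 → take SL $29,448. Book value $154,693.
Year 5: DB = ⌊$154,693 × 125%/8⌋ = $24,170; SL = ⌊$117,793/4⌋ = $29,448 → take SL $29,448. Book value $125,245.
Year 6: DB = ⌊$125,245 × 125%/8⌋ = $19,569; SL = ⌊$88,345/3⌋ = $29,448 → take SL $29,448. Book value $95,797.
Year 7: DB = ⌊$95,797 × 125%/8⌋ = $14,968; SL = ⌊$58,897/2⌋ = $29,448 → take SL $29,448. Book value $66,349.
Year 8 (final): $66,349 − $36,900 = $29,449. Book value $36,900.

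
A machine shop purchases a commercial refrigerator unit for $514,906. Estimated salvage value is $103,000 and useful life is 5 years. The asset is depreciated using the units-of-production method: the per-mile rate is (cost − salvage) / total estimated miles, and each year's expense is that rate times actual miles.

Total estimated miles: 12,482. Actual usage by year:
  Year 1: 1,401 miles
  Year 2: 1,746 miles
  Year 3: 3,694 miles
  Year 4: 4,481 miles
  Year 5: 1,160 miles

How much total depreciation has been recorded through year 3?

Depreciable base = $514,906 − $103,000 = $411,906.
Rate = $411,906 / 12,482 miles = $33 per mile.
Year 1: 1,401 × $33 = $46,233. Book value $468,673.
Year 2: 1,746 × $33 = $57,618. Book value $411,055.
Year 3: 3,694 × $33 = $121,902. Book value $289,153.
Accumulated through year 3 = $514,906 − $289,153 = $225,753.

$225,753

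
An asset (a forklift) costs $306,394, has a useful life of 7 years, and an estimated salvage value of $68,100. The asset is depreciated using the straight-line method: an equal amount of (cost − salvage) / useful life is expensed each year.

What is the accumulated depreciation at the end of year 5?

Depreciable base = $306,394 − $68,100 = $238,294.
Annual expense = $238,294 / 7 = $34,042.
End of year 1: book value $272,352.
End of year 2: book value $238,310.
End of year 3: book value $204,268.
End of year 4: book value $170,226.
End of year 5: book value $136,184.
Accumulated through year 5 = $306,394 − $136,184 = $170,210.

$170,210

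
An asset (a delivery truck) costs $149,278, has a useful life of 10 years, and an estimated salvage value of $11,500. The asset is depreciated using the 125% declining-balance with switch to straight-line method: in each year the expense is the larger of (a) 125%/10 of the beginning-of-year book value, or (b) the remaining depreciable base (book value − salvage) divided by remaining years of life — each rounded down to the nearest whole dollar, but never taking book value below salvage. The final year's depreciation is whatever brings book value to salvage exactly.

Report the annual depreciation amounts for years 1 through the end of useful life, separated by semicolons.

$18,659; $16,327; $14,286; $12,643; $12,643; $12,644; $12,644; $12,644; $12,644; $12,644

Depreciable base = $149,278 − $11,500 = $137,778.
Year 1: DB = ⌊$149,278 × 125%/10⌋ = $18,659; SL = ⌊$137,778/10⌋ = $13,777 → take DB $18,659. Book value $130,619.
Year 2: DB = ⌊$130,619 × 125%/10⌋ = $16,327; SL = ⌊$119,119/9⌋ = $13,235 → take DB $16,327. Book value $114,292.
Year 3: DB = ⌊$114,292 × 125%/10⌋ = $14,286; SL = ⌊$102,792/8⌋ = $12,849 → take DB $14,286. Book value $100,006.
Year 4: DB = ⌊$100,006 × 125%/10⌋ = $12,500; SL = ⌊$88,506/7⌋ = $12,643 → take SL $12,643. Book value $87,363.
Year 5: DB = ⌊$87,363 × 125%/10⌋ = $10,920; SL = ⌊$75,863/6⌋ = $12,643 → take SL $12,643. Book value $74,720.
Year 6: DB = ⌊$74,720 × 125%/10⌋ = $9,340; SL = ⌊$63,220/5⌋ = $12,644 → take SL $12,644. Book value $62,076.
Year 7: DB = ⌊$62,076 × 125%/10⌋ = $7,759; SL = ⌊$50,576/4⌋ = $12,644 → take SL $12,644. Book value $49,432.
Year 8: DB = ⌊$49,432 × 125%/10⌋ = $6,179; SL = ⌊$37,932/3⌋ = $12,644 → take SL $12,644. Book value $36,788.
Year 9: DB = ⌊$36,788 × 125%/10⌋ = $4,598; SL = ⌊$25,288/2⌋ = $12,644 → take SL $12,644. Book value $24,144.
Year 10 (final): $24,144 − $11,500 = $12,644. Book value $11,500.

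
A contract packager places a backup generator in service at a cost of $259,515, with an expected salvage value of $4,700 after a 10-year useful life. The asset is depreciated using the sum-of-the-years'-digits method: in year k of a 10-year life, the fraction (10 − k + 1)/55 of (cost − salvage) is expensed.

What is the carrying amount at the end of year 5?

$74,195

Depreciable base = $259,515 − $4,700 = $254,815.
Sum of the years' digits = 10+9+8+7+6+5+4+3+2+1 = 55.
Year 1: $254,815 × 10/55 = $46,330. Book value $213,185.
Year 2: $254,815 × 9/55 = $41,697. Book value $171,488.
Year 3: $254,815 × 8/55 = $37,064. Book value $134,424.
Year 4: $254,815 × 7/55 = $32,431. Book value $101,993.
Year 5: $254,815 × 6/55 = $27,798. Book value $74,195.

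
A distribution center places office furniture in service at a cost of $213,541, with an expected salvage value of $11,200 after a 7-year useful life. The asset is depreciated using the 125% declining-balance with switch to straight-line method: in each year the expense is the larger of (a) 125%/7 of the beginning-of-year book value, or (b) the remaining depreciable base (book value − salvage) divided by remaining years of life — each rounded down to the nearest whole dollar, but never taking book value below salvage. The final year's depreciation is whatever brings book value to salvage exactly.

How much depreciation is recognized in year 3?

Depreciable base = $213,541 − $11,200 = $202,341.
Year 1: DB = ⌊$213,541 × 125%/7⌋ = $38,132; SL = ⌊$202,341/7⌋ = $28,905 → take DB $38,132. Book value $175,409.
Year 2: DB = ⌊$175,409 × 125%/7⌋ = $31,323; SL = ⌊$164,209/6⌋ = $27,368 → take DB $31,323. Book value $144,086.
Year 3: DB = ⌊$144,086 × 125%/7⌋ = $25,729; SL = ⌊$132,886/5⌋ = $26,577 → take SL $26,577. Book value $117,509.

$26,577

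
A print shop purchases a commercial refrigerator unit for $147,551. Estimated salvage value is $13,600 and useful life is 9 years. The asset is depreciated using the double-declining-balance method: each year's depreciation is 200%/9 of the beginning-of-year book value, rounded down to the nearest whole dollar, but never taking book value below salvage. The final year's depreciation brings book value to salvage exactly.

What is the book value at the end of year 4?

$53,998

Depreciable base = $147,551 − $13,600 = $133,951.
Year 1: ⌊$147,551 × 200%/9⌋ = $32,789. Book value $114,762.
Year 2: ⌊$114,762 × 200%/9⌋ = $25,502. Book value $89,260.
Year 3: ⌊$89,260 × 200%/9⌋ = $19,835. Book value $69,425.
Year 4: ⌊$69,425 × 200%/9⌋ = $15,427. Book value $53,998.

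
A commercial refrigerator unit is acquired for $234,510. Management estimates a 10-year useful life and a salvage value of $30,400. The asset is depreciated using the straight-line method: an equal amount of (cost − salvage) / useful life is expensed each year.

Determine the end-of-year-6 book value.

$112,044

Depreciable base = $234,510 − $30,400 = $204,110.
Annual expense = $204,110 / 10 = $20,411.
End of year 1: book value $214,099.
End of year 2: book value $193,688.
End of year 3: book value $173,277.
End of year 4: book value $152,866.
End of year 5: book value $132,455.
End of year 6: book value $112,044.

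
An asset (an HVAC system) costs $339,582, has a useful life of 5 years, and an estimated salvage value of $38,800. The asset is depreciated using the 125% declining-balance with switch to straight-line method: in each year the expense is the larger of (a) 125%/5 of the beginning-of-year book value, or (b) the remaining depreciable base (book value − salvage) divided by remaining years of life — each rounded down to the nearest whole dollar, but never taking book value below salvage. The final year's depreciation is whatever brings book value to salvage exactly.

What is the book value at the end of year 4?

$89,539

Depreciable base = $339,582 − $38,800 = $300,782.
Year 1: DB = ⌊$339,582 × 125%/5⌋ = $84,895; SL = ⌊$300,782/5⌋ = $60,156 → take DB $84,895. Book value $254,687.
Year 2: DB = ⌊$254,687 × 125%/5⌋ = $63,671; SL = ⌊$215,887/4⌋ = $53,971 → take DB $63,671. Book value $191,016.
Year 3: DB = ⌊$191,016 × 125%/5⌋ = $47,754; SL = ⌊$152,216/3⌋ = $50,738 → take SL $50,738. Book value $140,278.
Year 4: DB = ⌊$140,278 × 125%/5⌋ = $35,069; SL = ⌊$101,478/2⌋ = $50,739 → take SL $50,739. Book value $89,539.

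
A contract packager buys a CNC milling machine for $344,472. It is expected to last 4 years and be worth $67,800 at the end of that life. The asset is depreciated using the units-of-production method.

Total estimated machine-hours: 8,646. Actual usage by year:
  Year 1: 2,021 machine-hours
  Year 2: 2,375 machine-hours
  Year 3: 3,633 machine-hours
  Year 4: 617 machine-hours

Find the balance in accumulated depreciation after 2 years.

$140,672

Depreciable base = $344,472 − $67,800 = $276,672.
Rate = $276,672 / 8,646 machine-hours = $32 per machine-hour.
Year 1: 2,021 × $32 = $64,672. Book value $279,800.
Year 2: 2,375 × $32 = $76,000. Book value $203,800.
Accumulated through year 2 = $344,472 − $203,800 = $140,672.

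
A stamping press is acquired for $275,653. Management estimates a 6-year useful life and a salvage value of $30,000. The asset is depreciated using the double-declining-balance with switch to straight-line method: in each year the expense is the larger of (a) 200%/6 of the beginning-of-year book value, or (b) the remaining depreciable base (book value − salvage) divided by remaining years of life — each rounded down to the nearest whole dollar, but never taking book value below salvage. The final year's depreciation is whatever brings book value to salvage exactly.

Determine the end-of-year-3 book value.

$81,676

Depreciable base = $275,653 − $30,000 = $245,653.
Year 1: DB = ⌊$275,653 × 200%/6⌋ = $91,884; SL = ⌊$245,653/6⌋ = $40,942 → take DB $91,884. Book value $183,769.
Year 2: DB = ⌊$183,769 × 200%/6⌋ = $61,256; SL = ⌊$153,769/5⌋ = $30,753 → take DB $61,256. Book value $122,513.
Year 3: DB = ⌊$122,513 × 200%/6⌋ = $40,837; SL = ⌊$92,513/4⌋ = $23,128 → take DB $40,837. Book value $81,676.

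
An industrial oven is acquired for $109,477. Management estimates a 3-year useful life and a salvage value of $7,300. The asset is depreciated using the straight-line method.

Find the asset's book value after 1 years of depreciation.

$75,418

Depreciable base = $109,477 − $7,300 = $102,177.
Annual expense = $102,177 / 3 = $34,059.
End of year 1: book value $75,418.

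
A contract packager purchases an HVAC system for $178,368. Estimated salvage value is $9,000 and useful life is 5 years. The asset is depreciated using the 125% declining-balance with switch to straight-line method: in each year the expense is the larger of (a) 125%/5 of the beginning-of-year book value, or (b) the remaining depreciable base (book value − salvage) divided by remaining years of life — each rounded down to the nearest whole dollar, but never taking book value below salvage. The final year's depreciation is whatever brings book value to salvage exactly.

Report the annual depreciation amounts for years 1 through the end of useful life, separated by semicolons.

$44,592; $33,444; $30,444; $30,444; $30,444

Depreciable base = $178,368 − $9,000 = $169,368.
Year 1: DB = ⌊$178,368 × 125%/5⌋ = $44,592; SL = ⌊$169,368/5⌋ = $33,873 → take DB $44,592. Book value $133,776.
Year 2: DB = ⌊$133,776 × 125%/5⌋ = $33,444; SL = ⌊$124,776/4⌋ = $31,194 → take DB $33,444. Book value $100,332.
Year 3: DB = ⌊$100,332 × 125%/5⌋ = $25,083; SL = ⌊$91,332/3⌋ = $30,444 → take SL $30,444. Book value $69,888.
Year 4: DB = ⌊$69,888 × 125%/5⌋ = $17,472; SL = ⌊$60,888/2⌋ = $30,444 → take SL $30,444. Book value $39,444.
Year 5 (final): $39,444 − $9,000 = $30,444. Book value $9,000.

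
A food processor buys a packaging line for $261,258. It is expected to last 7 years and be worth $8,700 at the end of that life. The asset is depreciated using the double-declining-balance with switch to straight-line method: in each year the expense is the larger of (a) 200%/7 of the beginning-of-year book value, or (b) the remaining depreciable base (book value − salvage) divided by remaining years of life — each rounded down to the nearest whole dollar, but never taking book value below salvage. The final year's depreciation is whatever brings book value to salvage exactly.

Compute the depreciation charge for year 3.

$38,084

Depreciable base = $261,258 − $8,700 = $252,558.
Year 1: DB = ⌊$261,258 × 200%/7⌋ = $74,645; SL = ⌊$252,558/7⌋ = $36,079 → take DB $74,645. Book value $186,613.
Year 2: DB = ⌊$186,613 × 200%/7⌋ = $53,318; SL = ⌊$177,913/6⌋ = $29,652 → take DB $53,318. Book value $133,295.
Year 3: DB = ⌊$133,295 × 200%/7⌋ = $38,084; SL = ⌊$124,595/5⌋ = $24,919 → take DB $38,084. Book value $95,211.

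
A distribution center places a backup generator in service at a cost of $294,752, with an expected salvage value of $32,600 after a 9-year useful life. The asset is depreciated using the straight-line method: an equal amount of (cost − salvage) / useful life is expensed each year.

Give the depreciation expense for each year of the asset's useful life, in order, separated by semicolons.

Depreciable base = $294,752 − $32,600 = $262,152.
Annual expense = $262,152 / 9 = $29,128.
End of year 1: book value $265,624.
End of year 2: book value $236,496.
End of year 3: book value $207,368.
End of year 4: book value $178,240.
End of year 5: book value $149,112.
End of year 6: book value $119,984.
End of year 7: book value $90,856.
End of year 8: book value $61,728.
End of year 9: book value $32,600.

$29,128; $29,128; $29,128; $29,128; $29,128; $29,128; $29,128; $29,128; $29,128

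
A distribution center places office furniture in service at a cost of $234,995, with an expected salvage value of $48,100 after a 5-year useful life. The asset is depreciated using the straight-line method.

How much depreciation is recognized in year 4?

Depreciable base = $234,995 − $48,100 = $186,895.
Annual expense = $186,895 / 5 = $37,379.

$37,379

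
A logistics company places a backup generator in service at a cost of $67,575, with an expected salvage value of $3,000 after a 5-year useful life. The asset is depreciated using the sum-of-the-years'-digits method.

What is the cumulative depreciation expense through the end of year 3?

Depreciable base = $67,575 − $3,000 = $64,575.
Sum of the years' digits = 5+4+3+2+1 = 15.
Year 1: $64,575 × 5/15 = $21,525. Book value $46,050.
Year 2: $64,575 × 4/15 = $17,220. Book value $28,830.
Year 3: $64,575 × 3/15 = $12,915. Book value $15,915.
Accumulated through year 3 = $67,575 − $15,915 = $51,660.

$51,660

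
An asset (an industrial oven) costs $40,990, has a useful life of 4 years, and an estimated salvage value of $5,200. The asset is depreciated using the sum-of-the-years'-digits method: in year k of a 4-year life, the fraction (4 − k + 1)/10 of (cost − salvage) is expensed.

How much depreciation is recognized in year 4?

Depreciable base = $40,990 − $5,200 = $35,790.
Sum of the years' digits = 4+3+2+1 = 10.
Year 1: $35,790 × 4/10 = $14,316. Book value $26,674.
Year 2: $35,790 × 3/10 = $10,737. Book value $15,937.
Year 3: $35,790 × 2/10 = $7,158. Book value $8,779.
Year 4: $35,790 × 1/10 = $3,579. Book value $5,200.

$3,579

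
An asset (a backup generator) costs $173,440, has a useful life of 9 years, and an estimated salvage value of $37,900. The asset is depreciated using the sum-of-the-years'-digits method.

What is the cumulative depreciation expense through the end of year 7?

$126,504

Depreciable base = $173,440 − $37,900 = $135,540.
Sum of the years' digits = 9+8+7+6+5+4+3+2+1 = 45.
Year 1: $135,540 × 9/45 = $27,108. Book value $146,332.
Year 2: $135,540 × 8/45 = $24,096. Book value $122,236.
Year 3: $135,540 × 7/45 = $21,084. Book value $101,152.
Year 4: $135,540 × 6/45 = $18,072. Book value $83,080.
Year 5: $135,540 × 5/45 = $15,060. Book value $68,020.
Year 6: $135,540 × 4/45 = $12,048. Book value $55,972.
Year 7: $135,540 × 3/45 = $9,036. Book value $46,936.
Accumulated through year 7 = $173,440 − $46,936 = $126,504.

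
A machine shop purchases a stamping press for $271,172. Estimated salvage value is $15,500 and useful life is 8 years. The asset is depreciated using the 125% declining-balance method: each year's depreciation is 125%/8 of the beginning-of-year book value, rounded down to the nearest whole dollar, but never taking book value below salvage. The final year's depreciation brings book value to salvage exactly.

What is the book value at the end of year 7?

Depreciable base = $271,172 − $15,500 = $255,672.
Year 1: ⌊$271,172 × 125%/8⌋ = $42,370. Book value $228,802.
Year 2: ⌊$228,802 × 125%/8⌋ = $35,750. Book value $193,052.
Year 3: ⌊$193,052 × 125%/8⌋ = $30,164. Book value $162,888.
Year 4: ⌊$162,888 × 125%/8⌋ = $25,451. Book value $137,437.
Year 5: ⌊$137,437 × 125%/8⌋ = $21,474. Book value $115,963.
Year 6: ⌊$115,963 × 125%/8⌋ = $18,119. Book value $97,844.
Year 7: ⌊$97,844 × 125%/8⌋ = $15,288. Book value $82,556.

$82,556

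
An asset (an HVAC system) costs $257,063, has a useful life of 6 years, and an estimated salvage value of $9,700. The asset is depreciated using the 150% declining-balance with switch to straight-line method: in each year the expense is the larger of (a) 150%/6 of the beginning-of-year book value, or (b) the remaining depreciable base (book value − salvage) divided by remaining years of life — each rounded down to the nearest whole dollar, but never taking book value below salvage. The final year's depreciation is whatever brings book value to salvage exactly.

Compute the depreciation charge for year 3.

Depreciable base = $257,063 − $9,700 = $247,363.
Year 1: DB = ⌊$257,063 × 150%/6⌋ = $64,265; SL = ⌊$247,363/6⌋ = $41,227 → take DB $64,265. Book value $192,798.
Year 2: DB = ⌊$192,798 × 150%/6⌋ = $48,199; SL = ⌊$183,098/5⌋ = $36,619 → take DB $48,199. Book value $144,599.
Year 3: DB = ⌊$144,599 × 150%/6⌋ = $36,149; SL = ⌊$134,899/4⌋ = $33,724 → take DB $36,149. Book value $108,450.

$36,149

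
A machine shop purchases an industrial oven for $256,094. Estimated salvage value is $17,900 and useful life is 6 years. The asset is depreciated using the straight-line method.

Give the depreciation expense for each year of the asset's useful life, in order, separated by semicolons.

$39,699; $39,699; $39,699; $39,699; $39,699; $39,699

Depreciable base = $256,094 − $17,900 = $238,194.
Annual expense = $238,194 / 6 = $39,699.
End of year 1: book value $216,395.
End of year 2: book value $176,696.
End of year 3: book value $136,997.
End of year 4: book value $97,298.
End of year 5: book value $57,599.
End of year 6: book value $17,900.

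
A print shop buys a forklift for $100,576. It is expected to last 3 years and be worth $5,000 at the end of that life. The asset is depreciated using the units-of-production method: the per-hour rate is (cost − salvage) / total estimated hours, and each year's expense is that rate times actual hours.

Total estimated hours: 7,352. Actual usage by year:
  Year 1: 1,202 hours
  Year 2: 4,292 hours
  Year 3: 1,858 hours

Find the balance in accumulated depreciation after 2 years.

Depreciable base = $100,576 − $5,000 = $95,576.
Rate = $95,576 / 7,352 hours = $13 per hour.
Year 1: 1,202 × $13 = $15,626. Book value $84,950.
Year 2: 4,292 × $13 = $55,796. Book value $29,154.
Accumulated through year 2 = $100,576 − $29,154 = $71,422.

$71,422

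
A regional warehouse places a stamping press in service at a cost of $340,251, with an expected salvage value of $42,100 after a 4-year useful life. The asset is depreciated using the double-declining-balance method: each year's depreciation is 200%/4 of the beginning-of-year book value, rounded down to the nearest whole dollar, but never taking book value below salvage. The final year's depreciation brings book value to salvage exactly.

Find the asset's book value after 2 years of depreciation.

$85,063

Depreciable base = $340,251 − $42,100 = $298,151.
Year 1: ⌊$340,251 × 200%/4⌋ = $170,125. Book value $170,126.
Year 2: ⌊$170,126 × 200%/4⌋ = $85,063. Book value $85,063.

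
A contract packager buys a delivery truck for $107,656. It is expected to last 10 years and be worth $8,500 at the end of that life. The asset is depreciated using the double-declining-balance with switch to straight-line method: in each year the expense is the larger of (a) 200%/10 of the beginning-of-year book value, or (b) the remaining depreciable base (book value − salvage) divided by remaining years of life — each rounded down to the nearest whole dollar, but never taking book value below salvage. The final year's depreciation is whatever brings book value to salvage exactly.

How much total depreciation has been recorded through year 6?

Depreciable base = $107,656 − $8,500 = $99,156.
Year 1: DB = ⌊$107,656 × 200%/10⌋ = $21,531; SL = ⌊$99,156/10⌋ = $9,915 → take DB $21,531. Book value $86,125.
Year 2: DB = ⌊$86,125 × 200%/10⌋ = $17,225; SL = ⌊$77,625/9⌋ = $8,625 → take DB $17,225. Book value $68,900.
Year 3: DB = ⌊$68,900 × 200%/10⌋ = $13,780; SL = ⌊$60,400/8⌋ = $7,550 → take DB $13,780. Book value $55,120.
Year 4: DB = ⌊$55,120 × 200%/10⌋ = $11,024; SL = ⌊$46,620/7⌋ = $6,660 → take DB $11,024. Book value $44,096.
Year 5: DB = ⌊$44,096 × 200%/10⌋ = $8,819; SL = ⌊$35,596/6⌋ = $5,932 → take DB $8,819. Book value $35,277.
Year 6: DB = ⌊$35,277 × 200%/10⌋ = $7,055; SL = ⌊$26,777/5⌋ = $5,355 → take DB $7,055. Book value $28,222.
Accumulated through year 6 = $107,656 − $28,222 = $79,434.

$79,434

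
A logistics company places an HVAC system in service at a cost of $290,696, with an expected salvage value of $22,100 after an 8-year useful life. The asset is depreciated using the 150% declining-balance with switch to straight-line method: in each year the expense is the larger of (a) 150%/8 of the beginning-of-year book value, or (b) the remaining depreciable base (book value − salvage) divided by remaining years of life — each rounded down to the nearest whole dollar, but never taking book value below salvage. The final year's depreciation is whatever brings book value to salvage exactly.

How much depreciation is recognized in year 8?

Depreciable base = $290,696 − $22,100 = $268,596.
Year 1: DB = ⌊$290,696 × 150%/8⌋ = $54,505; SL = ⌊$268,596/8⌋ = $33,574 → take DB $54,505. Book value $236,191.
Year 2: DB = ⌊$236,191 × 150%/8⌋ = $44,285; SL = ⌊$214,091/7⌋ = $30,584 → take DB $44,285. Book value $191,906.
Year 3: DB = ⌊$191,906 × 150%/8⌋ = $35,982; SL = ⌊$169,806/6⌋ = $28,301 → take DB $35,982. Book value $155,924.
Year 4: DB = ⌊$155,924 × 150%/8⌋ = $29,235; SL = ⌊$133,824/5⌋ = $26,764 → take DB $29,235. Book value $126,689.
Year 5: DB = ⌊$126,689 × 150%/8⌋ = $23,754; SL = ⌊$104,589/4⌋ = $26,147 → take SL $26,147. Book value $100,542.
Year 6: DB = ⌊$100,542 × 150%/8⌋ = $18,851; SL = ⌊$78,442/3⌋ = $26,147 → take SL $26,147. Book value $74,395.
Year 7: DB = ⌊$74,395 × 150%/8⌋ = $13,949; SL = ⌊$52,295/2⌋ = $26,147 → take SL $26,147. Book value $48,248.
Year 8 (final): $48,248 − $22,100 = $26,148. Book value $22,100.

$26,148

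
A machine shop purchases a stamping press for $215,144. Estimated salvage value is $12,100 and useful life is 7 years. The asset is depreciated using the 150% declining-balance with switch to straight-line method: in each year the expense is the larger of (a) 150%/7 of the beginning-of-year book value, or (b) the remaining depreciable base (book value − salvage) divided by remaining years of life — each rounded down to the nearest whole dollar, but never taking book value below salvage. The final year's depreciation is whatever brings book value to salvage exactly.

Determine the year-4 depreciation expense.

$23,064

Depreciable base = $215,144 − $12,100 = $203,044.
Year 1: DB = ⌊$215,144 × 150%/7⌋ = $46,102; SL = ⌊$203,044/7⌋ = $29,006 → take DB $46,102. Book value $169,042.
Year 2: DB = ⌊$169,042 × 150%/7⌋ = $36,223; SL = ⌊$156,942/6⌋ = $26,157 → take DB $36,223. Book value $132,819.
Year 3: DB = ⌊$132,819 × 150%/7⌋ = $28,461; SL = ⌊$120,719/5⌋ = $24,143 → take DB $28,461. Book value $104,358.
Year 4: DB = ⌊$104,358 × 150%/7⌋ = $22,362; SL = ⌊$92,258/4⌋ = $23,064 → take SL $23,064. Book value $81,294.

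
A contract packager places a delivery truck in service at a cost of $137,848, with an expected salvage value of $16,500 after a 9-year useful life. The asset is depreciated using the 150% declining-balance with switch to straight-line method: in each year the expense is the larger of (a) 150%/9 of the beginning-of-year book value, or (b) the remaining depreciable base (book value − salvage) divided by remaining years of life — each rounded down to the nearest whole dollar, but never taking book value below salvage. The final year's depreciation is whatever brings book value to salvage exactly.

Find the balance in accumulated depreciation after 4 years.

Depreciable base = $137,848 − $16,500 = $121,348.
Year 1: DB = ⌊$137,848 × 150%/9⌋ = $22,974; SL = ⌊$121,348/9⌋ = $13,483 → take DB $22,974. Book value $114,874.
Year 2: DB = ⌊$114,874 × 150%/9⌋ = $19,145; SL = ⌊$98,374/8⌋ = $12,296 → take DB $19,145. Book value $95,729.
Year 3: DB = ⌊$95,729 × 150%/9⌋ = $15,954; SL = ⌊$79,229/7⌋ = $11,318 → take DB $15,954. Book value $79,775.
Year 4: DB = ⌊$79,775 × 150%/9⌋ = $13,295; SL = ⌊$63,275/6⌋ = $10,545 → take DB $13,295. Book value $66,480.
Accumulated through year 4 = $137,848 − $66,480 = $71,368.

$71,368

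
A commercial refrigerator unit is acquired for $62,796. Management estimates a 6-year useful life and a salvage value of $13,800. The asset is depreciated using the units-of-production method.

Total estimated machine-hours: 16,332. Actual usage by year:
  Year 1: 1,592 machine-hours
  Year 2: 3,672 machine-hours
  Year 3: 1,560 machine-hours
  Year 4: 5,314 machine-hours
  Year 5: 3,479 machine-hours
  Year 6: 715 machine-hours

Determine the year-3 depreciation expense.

Depreciable base = $62,796 − $13,800 = $48,996.
Rate = $48,996 / 16,332 machine-hours = $3 per machine-hour.
Year 1: 1,592 × $3 = $4,776. Book value $58,020.
Year 2: 3,672 × $3 = $11,016. Book value $47,004.
Year 3: 1,560 × $3 = $4,680. Book value $42,324.

$4,680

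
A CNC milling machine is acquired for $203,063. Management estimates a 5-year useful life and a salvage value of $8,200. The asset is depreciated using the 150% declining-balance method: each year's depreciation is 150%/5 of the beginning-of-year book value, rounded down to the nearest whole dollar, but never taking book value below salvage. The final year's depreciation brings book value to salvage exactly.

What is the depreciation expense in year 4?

Depreciable base = $203,063 − $8,200 = $194,863.
Year 1: ⌊$203,063 × 150%/5⌋ = $60,918. Book value $142,145.
Year 2: ⌊$142,145 × 150%/5⌋ = $42,643. Book value $99,502.
Year 3: ⌊$99,502 × 150%/5⌋ = $29,850. Book value $69,652.
Year 4: ⌊$69,652 × 150%/5⌋ = $20,895. Book value $48,757.

$20,895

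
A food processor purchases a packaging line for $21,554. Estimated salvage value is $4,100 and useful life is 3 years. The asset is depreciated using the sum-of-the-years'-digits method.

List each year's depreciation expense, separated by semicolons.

Depreciable base = $21,554 − $4,100 = $17,454.
Sum of the years' digits = 3+2+1 = 6.
Year 1: $17,454 × 3/6 = $8,727. Book value $12,827.
Year 2: $17,454 × 2/6 = $5,818. Book value $7,009.
Year 3: $17,454 × 1/6 = $2,909. Book value $4,100.

$8,727; $5,818; $2,909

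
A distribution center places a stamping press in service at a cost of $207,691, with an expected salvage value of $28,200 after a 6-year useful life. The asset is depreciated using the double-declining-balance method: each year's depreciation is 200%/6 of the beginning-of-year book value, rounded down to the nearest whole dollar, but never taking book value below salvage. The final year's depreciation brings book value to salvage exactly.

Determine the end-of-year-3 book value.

Depreciable base = $207,691 − $28,200 = $179,491.
Year 1: ⌊$207,691 × 200%/6⌋ = $69,230. Book value $138,461.
Year 2: ⌊$138,461 × 200%/6⌋ = $46,153. Book value $92,308.
Year 3: ⌊$92,308 × 200%/6⌋ = $30,769. Book value $61,539.

$61,539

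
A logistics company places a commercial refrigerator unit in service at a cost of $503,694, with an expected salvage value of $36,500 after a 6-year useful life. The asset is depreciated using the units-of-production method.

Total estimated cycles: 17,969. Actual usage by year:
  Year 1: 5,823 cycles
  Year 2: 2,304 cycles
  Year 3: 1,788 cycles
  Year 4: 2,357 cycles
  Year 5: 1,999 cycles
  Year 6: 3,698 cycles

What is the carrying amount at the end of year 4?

Depreciable base = $503,694 − $36,500 = $467,194.
Rate = $467,194 / 17,969 cycles = $26 per cycle.
Year 1: 5,823 × $26 = $151,398. Book value $352,296.
Year 2: 2,304 × $26 = $59,904. Book value $292,392.
Year 3: 1,788 × $26 = $46,488. Book value $245,904.
Year 4: 2,357 × $26 = $61,282. Book value $184,622.

$184,622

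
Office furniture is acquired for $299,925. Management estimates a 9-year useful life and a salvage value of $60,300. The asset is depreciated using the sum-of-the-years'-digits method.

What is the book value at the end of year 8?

Depreciable base = $299,925 − $60,300 = $239,625.
Sum of the years' digits = 9+8+7+6+5+4+3+2+1 = 45.
Year 1: $239,625 × 9/45 = $47,925. Book value $252,000.
Year 2: $239,625 × 8/45 = $42,600. Book value $209,400.
Year 3: $239,625 × 7/45 = $37,275. Book value $172,125.
Year 4: $239,625 × 6/45 = $31,950. Book value $140,175.
Year 5: $239,625 × 5/45 = $26,625. Book value $113,550.
Year 6: $239,625 × 4/45 = $21,300. Book value $92,250.
Year 7: $239,625 × 3/45 = $15,975. Book value $76,275.
Year 8: $239,625 × 2/45 = $10,650. Book value $65,625.

$65,625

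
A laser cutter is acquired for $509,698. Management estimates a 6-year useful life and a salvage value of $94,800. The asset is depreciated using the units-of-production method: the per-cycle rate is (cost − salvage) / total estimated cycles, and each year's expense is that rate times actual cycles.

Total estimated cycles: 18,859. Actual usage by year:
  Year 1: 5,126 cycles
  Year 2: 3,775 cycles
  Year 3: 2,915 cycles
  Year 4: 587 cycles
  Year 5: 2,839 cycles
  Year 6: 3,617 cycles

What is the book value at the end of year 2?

Depreciable base = $509,698 − $94,800 = $414,898.
Rate = $414,898 / 18,859 cycles = $22 per cycle.
Year 1: 5,126 × $22 = $112,772. Book value $396,926.
Year 2: 3,775 × $22 = $83,050. Book value $313,876.

$313,876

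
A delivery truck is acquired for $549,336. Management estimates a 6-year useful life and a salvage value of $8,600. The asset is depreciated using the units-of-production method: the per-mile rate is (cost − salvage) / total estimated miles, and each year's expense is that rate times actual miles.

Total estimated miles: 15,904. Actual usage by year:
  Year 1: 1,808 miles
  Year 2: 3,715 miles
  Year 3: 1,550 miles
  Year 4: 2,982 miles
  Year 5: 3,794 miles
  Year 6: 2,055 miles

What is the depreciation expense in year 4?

$101,388

Depreciable base = $549,336 − $8,600 = $540,736.
Rate = $540,736 / 15,904 miles = $34 per mile.
Year 1: 1,808 × $34 = $61,472. Book value $487,864.
Year 2: 3,715 × $34 = $126,310. Book value $361,554.
Year 3: 1,550 × $34 = $52,700. Book value $308,854.
Year 4: 2,982 × $34 = $101,388. Book value $207,466.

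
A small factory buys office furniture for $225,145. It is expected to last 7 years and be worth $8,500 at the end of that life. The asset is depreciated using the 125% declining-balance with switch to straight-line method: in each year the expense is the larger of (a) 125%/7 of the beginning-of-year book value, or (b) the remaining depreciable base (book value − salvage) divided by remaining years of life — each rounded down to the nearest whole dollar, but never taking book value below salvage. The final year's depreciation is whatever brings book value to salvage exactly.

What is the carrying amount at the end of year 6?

$37,184

Depreciable base = $225,145 − $8,500 = $216,645.
Year 1: DB = ⌊$225,145 × 125%/7⌋ = $40,204; SL = ⌊$216,645/7⌋ = $30,949 → take DB $40,204. Book value $184,941.
Year 2: DB = ⌊$184,941 × 125%/7⌋ = $33,025; SL = ⌊$176,441/6⌋ = $29,406 → take DB $33,025. Book value $151,916.
Year 3: DB = ⌊$151,916 × 125%/7⌋ = $27,127; SL = ⌊$143,416/5⌋ = $28,683 → take SL $28,683. Book value $123,233.
Year 4: DB = ⌊$123,233 × 125%/7⌋ = $22,005; SL = ⌊$114,733/4⌋ = $28,683 → take SL $28,683. Book value $94,550.
Year 5: DB = ⌊$94,550 × 125%/7⌋ = $16,883; SL = ⌊$86,050/3⌋ = $28,683 → take SL $28,683. Book value $65,867.
Year 6: DB = ⌊$65,867 × 125%/7⌋ = $11,761; SL = ⌊$57,367/2⌋ = $28,683 → take SL $28,683. Book value $37,184.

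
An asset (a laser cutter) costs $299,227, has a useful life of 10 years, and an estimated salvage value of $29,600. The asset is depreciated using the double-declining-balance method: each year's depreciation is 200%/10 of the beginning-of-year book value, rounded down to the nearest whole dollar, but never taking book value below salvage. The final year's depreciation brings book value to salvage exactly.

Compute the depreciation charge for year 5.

Depreciable base = $299,227 − $29,600 = $269,627.
Year 1: ⌊$299,227 × 200%/10⌋ = $59,845. Book value $239,382.
Year 2: ⌊$239,382 × 200%/10⌋ = $47,876. Book value $191,506.
Year 3: ⌊$191,506 × 200%/10⌋ = $38,301. Book value $153,205.
Year 4: ⌊$153,205 × 200%/10⌋ = $30,641. Book value $122,564.
Year 5: ⌊$122,564 × 200%/10⌋ = $24,512. Book value $98,052.

$24,512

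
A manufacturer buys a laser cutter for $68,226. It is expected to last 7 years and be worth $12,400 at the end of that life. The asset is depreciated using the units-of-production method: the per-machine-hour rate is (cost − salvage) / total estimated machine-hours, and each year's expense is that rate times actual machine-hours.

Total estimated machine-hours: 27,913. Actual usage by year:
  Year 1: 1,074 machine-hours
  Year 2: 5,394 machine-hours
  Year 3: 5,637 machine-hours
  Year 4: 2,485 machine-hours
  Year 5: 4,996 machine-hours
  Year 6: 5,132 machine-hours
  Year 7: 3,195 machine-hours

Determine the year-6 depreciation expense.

$10,264

Depreciable base = $68,226 − $12,400 = $55,826.
Rate = $55,826 / 27,913 machine-hours = $2 per machine-hour.
Year 1: 1,074 × $2 = $2,148. Book value $66,078.
Year 2: 5,394 × $2 = $10,788. Book value $55,290.
Year 3: 5,637 × $2 = $11,274. Book value $44,016.
Year 4: 2,485 × $2 = $4,970. Book value $39,046.
Year 5: 4,996 × $2 = $9,992. Book value $29,054.
Year 6: 5,132 × $2 = $10,264. Book value $18,790.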